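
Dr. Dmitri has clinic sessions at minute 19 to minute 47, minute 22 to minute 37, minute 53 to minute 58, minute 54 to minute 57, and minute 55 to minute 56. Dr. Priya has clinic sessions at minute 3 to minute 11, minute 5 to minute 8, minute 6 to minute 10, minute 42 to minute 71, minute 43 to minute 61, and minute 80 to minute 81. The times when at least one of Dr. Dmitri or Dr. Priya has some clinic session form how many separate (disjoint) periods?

3

First set merges to minute 19 to minute 47, minute 53 to minute 58.
Second set merges to minute 3 to minute 11, minute 42 to minute 71, minute 80 to minute 81.
A ∪ B = minute 3 to minute 11, minute 19 to minute 71, minute 80 to minute 81.
That is 3 disjoint pieces.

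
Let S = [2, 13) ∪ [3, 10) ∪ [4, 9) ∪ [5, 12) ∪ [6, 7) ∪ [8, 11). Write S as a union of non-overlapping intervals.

[3, 10) overlaps/touches [2, 13) → extend to [2, 13).
[4, 9) overlaps/touches [2, 13) → extend to [2, 13).
[5, 12) overlaps/touches [2, 13) → extend to [2, 13).
[6, 7) overlaps/touches [2, 13) → extend to [2, 13).
[8, 11) overlaps/touches [2, 13) → extend to [2, 13).

[2, 13)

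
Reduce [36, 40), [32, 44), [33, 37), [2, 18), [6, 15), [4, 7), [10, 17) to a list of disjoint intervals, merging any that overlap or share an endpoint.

Sort by start: [2, 18), [4, 7), [6, 15), [10, 17), [32, 44), [33, 37), [36, 40).
[4, 7) overlaps/touches [2, 18) → extend to [2, 18).
[6, 15) overlaps/touches [2, 18) → extend to [2, 18).
[10, 17) overlaps/touches [2, 18) → extend to [2, 18).
[32, 44) is disjoint → start new block.
[33, 37) overlaps/touches [32, 44) → extend to [32, 44).
[36, 40) overlaps/touches [32, 44) → extend to [32, 44).

[2, 18) ∪ [32, 44)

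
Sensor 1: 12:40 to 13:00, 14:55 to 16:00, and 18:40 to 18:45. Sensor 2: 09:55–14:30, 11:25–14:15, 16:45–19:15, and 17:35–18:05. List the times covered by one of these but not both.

B, merged: 09:55–14:30, 16:45–19:15.
Only in the first: 14:55–16:00.
Only in the second: 09:55–12:40, 13:00–14:30, 16:45–18:40, 18:45–19:15.
Together these are the periods covered by exactly one.

09:55–12:40, 13:00–14:30, 14:55–16:00, 16:45–18:40, 18:45–19:15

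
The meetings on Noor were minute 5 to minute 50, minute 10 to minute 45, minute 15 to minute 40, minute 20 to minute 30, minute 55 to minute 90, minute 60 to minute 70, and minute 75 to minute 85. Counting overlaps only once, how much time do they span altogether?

80 minutes

Merged: minute 5 to minute 50, minute 55 to minute 90.
Lengths: 45 minutes + 35 minutes = 80 minutes.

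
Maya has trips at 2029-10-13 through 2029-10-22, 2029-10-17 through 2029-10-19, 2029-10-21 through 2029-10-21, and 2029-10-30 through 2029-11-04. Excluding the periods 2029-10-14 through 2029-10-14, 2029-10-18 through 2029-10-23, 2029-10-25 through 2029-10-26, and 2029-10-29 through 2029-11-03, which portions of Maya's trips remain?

First set merges to 2029-10-13 through 2029-10-22, 2029-10-30 through 2029-11-04.
2029-10-13 through 2029-10-22 with B removed leaves 2029-10-13 through 2029-10-13, 2029-10-15 through 2029-10-17.
2029-10-30 through 2029-11-04 with B removed leaves 2029-11-04 through 2029-11-04.

2029-10-13 through 2029-10-13, 2029-10-15 through 2029-10-17, 2029-11-04 through 2029-11-04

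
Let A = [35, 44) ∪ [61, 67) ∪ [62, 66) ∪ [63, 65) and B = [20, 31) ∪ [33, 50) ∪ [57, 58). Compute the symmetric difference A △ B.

A, merged: [35, 44), [61, 67).
Only in the first: [61, 67).
Only in the second: [20, 31), [33, 35), [44, 50), [57, 58).
Together these are the periods covered by exactly one.

[20, 31) ∪ [33, 35) ∪ [44, 50) ∪ [57, 58) ∪ [61, 67)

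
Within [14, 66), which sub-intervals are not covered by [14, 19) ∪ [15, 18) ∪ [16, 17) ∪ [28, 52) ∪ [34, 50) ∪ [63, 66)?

Covered (merged): [14, 19), [28, 52), [63, 66).
Complement within [14, 66): [19, 28), [52, 63).

[19, 28) ∪ [52, 63)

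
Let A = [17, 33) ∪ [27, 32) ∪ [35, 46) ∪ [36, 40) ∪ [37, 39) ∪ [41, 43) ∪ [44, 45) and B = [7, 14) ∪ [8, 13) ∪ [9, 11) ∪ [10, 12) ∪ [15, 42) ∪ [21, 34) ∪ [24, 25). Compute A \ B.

First set merges to [17, 33), [35, 46).
Second set merges to [7, 14), [15, 42).
[17, 33): entirely removed.
[35, 46) \ B = [42, 46).

[42, 46)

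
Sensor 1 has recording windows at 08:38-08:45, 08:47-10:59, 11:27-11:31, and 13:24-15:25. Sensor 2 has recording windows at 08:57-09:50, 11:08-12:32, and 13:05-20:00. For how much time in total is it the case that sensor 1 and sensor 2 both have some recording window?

A ∩ B = 08:57–09:50, 11:27–11:31, 13:24–15:25.
Total: 53 min + 4 min + 2 h 1 min = 2 h 58 min.

2 h 58 min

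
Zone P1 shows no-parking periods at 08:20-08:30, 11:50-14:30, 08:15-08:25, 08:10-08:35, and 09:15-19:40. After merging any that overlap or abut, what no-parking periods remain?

Sort by start: 08:10-08:35, 08:15-08:25, 08:20-08:30, 09:15-19:40, 11:50-14:30.
08:15-08:25 overlaps/touches 08:10-08:35 → extend to 08:10-08:35.
08:20-08:30 overlaps/touches 08:10-08:35 → extend to 08:10-08:35.
09:15-19:40 is disjoint → start new block.
11:50-14:30 overlaps/touches 09:15-19:40 → extend to 09:15-19:40.

08:10-08:35, 09:15-19:40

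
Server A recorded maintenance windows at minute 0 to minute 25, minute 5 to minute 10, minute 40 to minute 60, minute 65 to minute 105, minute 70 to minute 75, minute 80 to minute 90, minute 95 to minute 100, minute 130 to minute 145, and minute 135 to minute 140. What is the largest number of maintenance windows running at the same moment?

Sweep endpoints in order; track running count of active intervals.
Peak of 2 reached at minute 5.

2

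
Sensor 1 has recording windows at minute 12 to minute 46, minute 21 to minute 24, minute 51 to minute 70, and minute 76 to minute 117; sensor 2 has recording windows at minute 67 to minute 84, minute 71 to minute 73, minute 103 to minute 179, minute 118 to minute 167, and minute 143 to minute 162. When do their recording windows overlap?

Merge the first list: minute 12 to minute 46, minute 51 to minute 70, minute 76 to minute 117.
Merge the second list: minute 67 to minute 84, minute 103 to minute 179.
minute 12 to minute 46: no overlap with the second set.
minute 51 to minute 70 meets the second set on minute 67 to minute 70.
minute 76 to minute 117 meets the second set on minute 76 to minute 84, minute 103 to minute 117.

minute 67 to minute 70, minute 76 to minute 84, minute 103 to minute 117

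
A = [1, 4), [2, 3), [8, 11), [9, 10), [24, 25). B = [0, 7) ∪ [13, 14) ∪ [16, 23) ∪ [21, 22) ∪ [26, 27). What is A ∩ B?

[1, 4)

A, merged: [1, 4), [8, 11), [24, 25).
B, merged: [0, 7), [13, 14), [16, 23), [26, 27).
[1, 4) ∩ B → [1, 4).
[8, 11) meets no B interval.
[24, 25) meets no B interval.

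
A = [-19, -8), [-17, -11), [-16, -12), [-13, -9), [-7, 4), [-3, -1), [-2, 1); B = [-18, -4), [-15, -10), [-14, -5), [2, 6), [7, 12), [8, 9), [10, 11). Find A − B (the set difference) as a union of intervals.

[-19, -18) ∪ [-4, 2)

First set merges to [-19, -8), [-7, 4).
Second set merges to [-18, -4), [2, 6), [7, 12).
[-19, -8) minus B → [-19, -18).
[-7, 4) minus B → [-4, 2).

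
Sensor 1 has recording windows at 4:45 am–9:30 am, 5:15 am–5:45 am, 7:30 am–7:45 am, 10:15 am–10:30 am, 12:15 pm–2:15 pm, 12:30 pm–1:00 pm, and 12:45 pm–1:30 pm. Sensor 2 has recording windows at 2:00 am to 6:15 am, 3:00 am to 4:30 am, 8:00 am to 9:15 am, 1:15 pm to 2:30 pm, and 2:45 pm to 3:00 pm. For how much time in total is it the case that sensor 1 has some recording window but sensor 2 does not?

First set merges to 4:45 am-9:30 am, 10:15 am-10:30 am, 12:15 pm-2:15 pm.
Second set merges to 2:00 am-6:15 am, 8:00 am-9:15 am, 1:15 pm-2:30 pm, 2:45 pm-3:00 pm.
A \ B = 6:15 am-8:00 am, 9:15 am-9:30 am, 10:15 am-10:30 am, 12:15 pm-1:15 pm.
Total: 1 h 45 min + 15 min + 15 min + 1 h = 3 h 15 min.

3 h 15 min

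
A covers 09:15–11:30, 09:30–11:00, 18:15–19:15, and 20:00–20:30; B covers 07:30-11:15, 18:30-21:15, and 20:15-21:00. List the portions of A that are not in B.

11:15–11:30, 18:15–18:30

First set merges to 09:15–11:30, 18:15–19:15, 20:00–20:30.
Second set merges to 07:30–11:15, 18:30–21:15.
09:15–11:30 \ B = 11:15–11:30.
18:15–19:15 \ B = 18:15–18:30.
20:00–20:30: entirely removed.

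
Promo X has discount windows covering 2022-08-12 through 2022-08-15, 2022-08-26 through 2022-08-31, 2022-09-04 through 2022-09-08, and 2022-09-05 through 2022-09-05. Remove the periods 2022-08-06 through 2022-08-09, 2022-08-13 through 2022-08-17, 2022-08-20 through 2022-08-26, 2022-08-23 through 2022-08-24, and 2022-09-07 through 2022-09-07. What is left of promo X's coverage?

2022-08-12 through 2022-08-12, 2022-08-27 through 2022-08-31, 2022-09-04 through 2022-09-06, 2022-09-08 through 2022-09-08

A, merged: 2022-08-12 through 2022-08-15, 2022-08-26 through 2022-08-31, 2022-09-04 through 2022-09-08.
B, merged: 2022-08-06 through 2022-08-09, 2022-08-13 through 2022-08-17, 2022-08-20 through 2022-08-26, 2022-09-07 through 2022-09-07.
2022-08-12 through 2022-08-15 \ B = 2022-08-12 through 2022-08-12.
2022-08-26 through 2022-08-31 \ B = 2022-08-27 through 2022-08-31.
2022-09-04 through 2022-09-08 \ B = 2022-09-04 through 2022-09-06, 2022-09-08 through 2022-09-08.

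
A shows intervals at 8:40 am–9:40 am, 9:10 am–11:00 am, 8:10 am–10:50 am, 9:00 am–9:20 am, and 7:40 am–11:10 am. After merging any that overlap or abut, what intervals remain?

7:40 am–11:10 am

Sort by start: 7:40 am–11:10 am, 8:10 am–10:50 am, 8:40 am–9:40 am, 9:00 am–9:20 am, 9:10 am–11:00 am.
8:10 am–10:50 am overlaps/touches 7:40 am–11:10 am → extend to 7:40 am–11:10 am.
8:40 am–9:40 am overlaps/touches 7:40 am–11:10 am → extend to 7:40 am–11:10 am.
9:00 am–9:20 am overlaps/touches 7:40 am–11:10 am → extend to 7:40 am–11:10 am.
9:10 am–11:00 am overlaps/touches 7:40 am–11:10 am → extend to 7:40 am–11:10 am.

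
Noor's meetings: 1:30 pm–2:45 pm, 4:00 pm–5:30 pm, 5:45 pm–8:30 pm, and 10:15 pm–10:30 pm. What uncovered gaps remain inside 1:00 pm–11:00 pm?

After merging, the occupied span is 1:30 pm–2:45 pm, 4:00 pm–5:30 pm, 5:45 pm–8:30 pm, 10:15 pm–10:30 pm.
Complement within 1:00 pm–11:00 pm: 1:00 pm–1:30 pm, 2:45 pm–4:00 pm, 5:30 pm–5:45 pm, 8:30 pm–10:15 pm, 10:30 pm–11:00 pm.

1:00 pm–1:30 pm, 2:45 pm–4:00 pm, 5:30 pm–5:45 pm, 8:30 pm–10:15 pm, 10:30 pm–11:00 pm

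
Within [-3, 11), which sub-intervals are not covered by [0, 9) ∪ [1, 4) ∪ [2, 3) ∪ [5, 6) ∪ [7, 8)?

[-3, 0) ∪ [9, 11)

The merged coverage is [0, 9).
Gaps within [-3, 11): [-3, 0), [9, 11).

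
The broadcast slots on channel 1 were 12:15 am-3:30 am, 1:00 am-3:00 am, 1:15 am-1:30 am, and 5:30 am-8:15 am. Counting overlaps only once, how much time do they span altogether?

6 h

Merged: 12:15 am–3:30 am, 5:30 am–8:15 am.
Lengths: 3 h 15 min + 2 h 45 min = 6 h.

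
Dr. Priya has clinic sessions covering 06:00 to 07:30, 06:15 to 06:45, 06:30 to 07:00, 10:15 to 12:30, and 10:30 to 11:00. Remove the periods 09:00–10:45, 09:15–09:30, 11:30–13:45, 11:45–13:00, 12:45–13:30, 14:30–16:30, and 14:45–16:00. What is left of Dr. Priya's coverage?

Merge the first list: 06:00-07:30, 10:15-12:30.
Merge the second list: 09:00-10:45, 11:30-13:45, 14:30-16:30.
06:00-07:30 is untouched.
10:15-12:30 with B removed leaves 10:45-11:30.

06:00-07:30, 10:45-11:30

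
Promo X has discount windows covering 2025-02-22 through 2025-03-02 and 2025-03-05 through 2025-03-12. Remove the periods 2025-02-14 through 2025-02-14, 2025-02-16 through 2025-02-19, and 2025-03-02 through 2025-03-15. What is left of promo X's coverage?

2025-02-22 through 2025-03-01

2025-02-22 through 2025-03-02 with B removed leaves 2025-02-22 through 2025-03-01.
2025-03-05 through 2025-03-12 lies entirely inside B → drops out.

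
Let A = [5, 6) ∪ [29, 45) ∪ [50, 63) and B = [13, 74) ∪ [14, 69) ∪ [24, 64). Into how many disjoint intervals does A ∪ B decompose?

Second set merges to [13, 74).
A ∪ B = [5, 6), [13, 74).
That is 2 disjoint pieces.

2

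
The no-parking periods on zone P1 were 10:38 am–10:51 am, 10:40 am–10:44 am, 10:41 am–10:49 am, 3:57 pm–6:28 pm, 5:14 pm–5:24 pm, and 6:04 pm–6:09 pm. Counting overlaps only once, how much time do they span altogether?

2 h 44 min

Merged: 10:38 am–10:51 am, 3:57 pm–6:28 pm.
Lengths: 13 min + 2 h 31 min = 2 h 44 min.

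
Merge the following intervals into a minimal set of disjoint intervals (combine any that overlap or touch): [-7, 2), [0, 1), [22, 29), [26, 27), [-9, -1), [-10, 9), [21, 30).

[-10, 9) ∪ [21, 30)

Sort by start: [-10, 9), [-9, -1), [-7, 2), [0, 1), [21, 30), [22, 29), [26, 27).
[-9, -1) overlaps/touches [-10, 9) → extend to [-10, 9).
[-7, 2) overlaps/touches [-10, 9) → extend to [-10, 9).
[0, 1) overlaps/touches [-10, 9) → extend to [-10, 9).
[21, 30) is disjoint → start new block.
[22, 29) overlaps/touches [21, 30) → extend to [21, 30).
[26, 27) overlaps/touches [21, 30) → extend to [21, 30).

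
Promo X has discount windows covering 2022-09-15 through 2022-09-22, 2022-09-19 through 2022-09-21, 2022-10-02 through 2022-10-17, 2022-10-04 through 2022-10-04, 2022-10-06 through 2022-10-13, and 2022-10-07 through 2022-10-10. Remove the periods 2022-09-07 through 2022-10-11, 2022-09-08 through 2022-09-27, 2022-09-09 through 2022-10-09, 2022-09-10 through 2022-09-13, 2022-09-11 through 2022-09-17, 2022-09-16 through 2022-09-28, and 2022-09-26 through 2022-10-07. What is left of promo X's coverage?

A, merged: 2022-09-15 through 2022-09-22, 2022-10-02 through 2022-10-17.
B, merged: 2022-09-07 through 2022-10-11.
2022-09-15 through 2022-09-22 lies entirely inside B → drops out.
2022-10-02 through 2022-10-17 with B removed leaves 2022-10-12 through 2022-10-17.

2022-10-12 through 2022-10-17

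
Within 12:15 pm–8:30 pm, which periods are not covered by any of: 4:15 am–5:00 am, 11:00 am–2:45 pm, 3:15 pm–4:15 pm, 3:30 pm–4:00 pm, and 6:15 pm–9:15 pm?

2:45 pm-3:15 pm, 4:15 pm-6:15 pm

After merging, the occupied span is 4:15 am-5:00 am, 11:00 am-2:45 pm, 3:15 pm-4:15 pm, 6:15 pm-9:15 pm.
Uncovered inside 12:15 pm-8:30 pm: 2:45 pm-3:15 pm, 4:15 pm-6:15 pm.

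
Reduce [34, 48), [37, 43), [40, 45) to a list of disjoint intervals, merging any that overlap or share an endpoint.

[34, 48)

[37, 43) overlaps/touches [34, 48) → extend to [34, 48).
[40, 45) overlaps/touches [34, 48) → extend to [34, 48).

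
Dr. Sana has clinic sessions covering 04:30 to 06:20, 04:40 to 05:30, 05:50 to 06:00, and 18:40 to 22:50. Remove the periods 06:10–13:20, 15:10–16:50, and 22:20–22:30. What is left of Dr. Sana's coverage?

04:30–06:10, 18:40–22:20, 22:30–22:50

A, merged: 04:30–06:20, 18:40–22:50.
04:30–06:20 with B removed leaves 04:30–06:10.
18:40–22:50 with B removed leaves 18:40–22:20, 22:30–22:50.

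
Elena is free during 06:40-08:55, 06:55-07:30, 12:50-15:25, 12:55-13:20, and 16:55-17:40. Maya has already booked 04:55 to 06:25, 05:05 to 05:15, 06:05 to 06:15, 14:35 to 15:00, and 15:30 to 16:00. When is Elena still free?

06:40-08:55, 12:50-14:35, 15:00-15:25, 16:55-17:40

First set merges to 06:40-08:55, 12:50-15:25, 16:55-17:40.
Second set merges to 04:55-06:25, 14:35-15:00, 15:30-16:00.
06:40-08:55: nothing removed.
12:50-15:25 \ B = 12:50-14:35, 15:00-15:25.
16:55-17:40: nothing removed.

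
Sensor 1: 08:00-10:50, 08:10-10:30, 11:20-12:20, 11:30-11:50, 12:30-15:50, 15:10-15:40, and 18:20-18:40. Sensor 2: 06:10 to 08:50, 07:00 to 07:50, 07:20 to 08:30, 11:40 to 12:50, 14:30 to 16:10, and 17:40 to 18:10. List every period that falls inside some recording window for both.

08:00–08:50, 11:40–12:20, 12:30–12:50, 14:30–15:50

First set merges to 08:00–10:50, 11:20–12:20, 12:30–15:50, 18:20–18:40.
Second set merges to 06:10–08:50, 11:40–12:50, 14:30–16:10, 17:40–18:10.
08:00–10:50 ∩ B → 08:00–08:50.
11:20–12:20 ∩ B → 11:40–12:20.
12:30–15:50 ∩ B → 12:30–12:50, 14:30–15:50.
18:20–18:40 meets no B interval.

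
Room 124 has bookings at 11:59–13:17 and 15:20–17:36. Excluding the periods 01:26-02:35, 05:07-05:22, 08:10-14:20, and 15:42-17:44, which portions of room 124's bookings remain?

15:20–15:42

11:59–13:17: fully covered by B → removed.
15:20–17:36 minus B → 15:20–15:42.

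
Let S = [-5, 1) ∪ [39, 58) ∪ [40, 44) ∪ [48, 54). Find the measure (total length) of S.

Merged: [-5, 1), [39, 58).
Lengths: 6 + 19 = 25.

25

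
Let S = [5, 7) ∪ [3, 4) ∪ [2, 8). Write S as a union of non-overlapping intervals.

[2, 8)

Sort by start: [2, 8), [3, 4), [5, 7).
[3, 4) overlaps/touches [2, 8) → extend to [2, 8).
[5, 7) overlaps/touches [2, 8) → extend to [2, 8).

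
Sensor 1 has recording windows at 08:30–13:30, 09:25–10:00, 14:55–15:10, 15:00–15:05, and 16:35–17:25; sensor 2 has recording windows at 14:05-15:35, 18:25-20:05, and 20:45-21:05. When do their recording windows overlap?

A, merged: 08:30–13:30, 14:55–15:10, 16:35–17:25.
08:30–13:30 falls entirely outside B.
14:55–15:10 overlaps B on 14:55–15:10.
16:35–17:25 falls entirely outside B.

14:55–15:10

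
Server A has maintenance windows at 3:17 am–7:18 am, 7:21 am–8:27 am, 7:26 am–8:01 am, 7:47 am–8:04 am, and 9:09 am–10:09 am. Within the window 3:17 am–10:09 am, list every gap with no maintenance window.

Covered (merged): 3:17 am–7:18 am, 7:21 am–8:27 am, 9:09 am–10:09 am.
Gaps within 3:17 am–10:09 am: 7:18 am–7:21 am, 8:27 am–9:09 am.

7:18 am–7:21 am, 8:27 am–9:09 am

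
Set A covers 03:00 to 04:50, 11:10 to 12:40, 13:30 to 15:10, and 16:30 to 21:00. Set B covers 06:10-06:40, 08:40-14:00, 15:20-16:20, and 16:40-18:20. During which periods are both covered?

03:00–04:50: no overlap with the second set.
11:10–12:40 meets the second set on 11:10–12:40.
13:30–15:10 meets the second set on 13:30–14:00.
16:30–21:00 meets the second set on 16:40–18:20.

11:10–12:40, 13:30–14:00, 16:40–18:20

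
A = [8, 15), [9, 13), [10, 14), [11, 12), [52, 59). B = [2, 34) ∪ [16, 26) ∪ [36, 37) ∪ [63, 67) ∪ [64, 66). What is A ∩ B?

First set merges to [8, 15), [52, 59).
Second set merges to [2, 34), [36, 37), [63, 67).
[8, 15) ∩ B → [8, 15).
[52, 59) meets no B interval.

[8, 15)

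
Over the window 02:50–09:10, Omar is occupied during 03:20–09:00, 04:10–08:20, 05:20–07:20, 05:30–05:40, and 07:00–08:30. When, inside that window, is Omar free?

02:50–03:20, 09:00–09:10

The merged coverage is 03:20–09:00.
Complement within 02:50–09:10: 02:50–03:20, 09:00–09:10.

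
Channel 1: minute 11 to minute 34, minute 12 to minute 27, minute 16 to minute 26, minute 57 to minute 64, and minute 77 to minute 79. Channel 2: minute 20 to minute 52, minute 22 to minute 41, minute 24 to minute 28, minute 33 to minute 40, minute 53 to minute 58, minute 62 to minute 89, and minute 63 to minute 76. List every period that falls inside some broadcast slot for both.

Merge the first list: minute 11 to minute 34, minute 57 to minute 64, minute 77 to minute 79.
Merge the second list: minute 20 to minute 52, minute 53 to minute 58, minute 62 to minute 89.
minute 11 to minute 34 meets the second set on minute 20 to minute 34.
minute 57 to minute 64 meets the second set on minute 57 to minute 58, minute 62 to minute 64.
minute 77 to minute 79 meets the second set on minute 77 to minute 79.

minute 20 to minute 34, minute 57 to minute 58, minute 62 to minute 64, minute 77 to minute 79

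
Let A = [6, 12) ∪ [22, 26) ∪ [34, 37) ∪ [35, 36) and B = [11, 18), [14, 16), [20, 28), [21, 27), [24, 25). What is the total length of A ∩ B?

A, merged: [6, 12), [22, 26), [34, 37).
B, merged: [11, 18), [20, 28).
A ∩ B = [11, 12), [22, 26).
Total: 1 + 4 = 5.

5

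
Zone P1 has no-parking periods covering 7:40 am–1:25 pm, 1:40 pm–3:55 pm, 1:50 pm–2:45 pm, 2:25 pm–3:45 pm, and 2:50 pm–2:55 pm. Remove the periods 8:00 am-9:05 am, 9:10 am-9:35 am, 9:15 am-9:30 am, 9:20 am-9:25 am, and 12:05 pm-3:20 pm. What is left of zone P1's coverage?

7:40 am-8:00 am, 9:05 am-9:10 am, 9:35 am-12:05 pm, 3:20 pm-3:55 pm

First set merges to 7:40 am-1:25 pm, 1:40 pm-3:55 pm.
Second set merges to 8:00 am-9:05 am, 9:10 am-9:35 am, 12:05 pm-3:20 pm.
7:40 am-1:25 pm minus B → 7:40 am-8:00 am, 9:05 am-9:10 am, 9:35 am-12:05 pm.
1:40 pm-3:55 pm minus B → 3:20 pm-3:55 pm.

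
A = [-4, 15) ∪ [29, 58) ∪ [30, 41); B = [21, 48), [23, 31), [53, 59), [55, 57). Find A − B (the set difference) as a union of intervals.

A, merged: [-4, 15), [29, 58).
B, merged: [21, 48), [53, 59).
[-4, 15) is untouched.
[29, 58) with B removed leaves [48, 53).

[-4, 15) ∪ [48, 53)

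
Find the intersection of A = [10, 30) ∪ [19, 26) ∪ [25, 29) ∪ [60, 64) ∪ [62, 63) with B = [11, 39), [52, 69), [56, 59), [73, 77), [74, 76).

[11, 30) ∪ [60, 64)

First set merges to [10, 30), [60, 64).
Second set merges to [11, 39), [52, 69), [73, 77).
[10, 30) meets the second set on [11, 30).
[60, 64) meets the second set on [60, 64).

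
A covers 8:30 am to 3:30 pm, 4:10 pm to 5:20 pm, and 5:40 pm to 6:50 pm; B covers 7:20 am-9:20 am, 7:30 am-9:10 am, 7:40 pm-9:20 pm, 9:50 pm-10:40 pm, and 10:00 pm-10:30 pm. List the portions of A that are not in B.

9:20 am–3:30 pm, 4:10 pm–5:20 pm, 5:40 pm–6:50 pm

Merge the second list: 7:20 am–9:20 am, 7:40 pm–9:20 pm, 9:50 pm–10:40 pm.
8:30 am–3:30 pm \ B = 9:20 am–3:30 pm.
4:10 pm–5:20 pm: nothing removed.
5:40 pm–6:50 pm: nothing removed.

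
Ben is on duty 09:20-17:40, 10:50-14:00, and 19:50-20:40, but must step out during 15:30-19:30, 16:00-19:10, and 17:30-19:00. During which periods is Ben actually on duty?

Merge the first list: 09:20–17:40, 19:50–20:40.
Merge the second list: 15:30–19:30.
09:20–17:40 \ B = 09:20–15:30.
19:50–20:40: nothing removed.

09:20–15:30, 19:50–20:40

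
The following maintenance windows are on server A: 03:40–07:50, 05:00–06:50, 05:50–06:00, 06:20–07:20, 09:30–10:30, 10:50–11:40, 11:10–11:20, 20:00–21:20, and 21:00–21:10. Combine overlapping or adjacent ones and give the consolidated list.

05:00–06:50 overlaps/touches 03:40–07:50 → extend to 03:40–07:50.
05:50–06:00 overlaps/touches 03:40–07:50 → extend to 03:40–07:50.
06:20–07:20 overlaps/touches 03:40–07:50 → extend to 03:40–07:50.
09:30–10:30 is disjoint → start new block.
10:50–11:40 is disjoint → start new block.
11:10–11:20 overlaps/touches 10:50–11:40 → extend to 10:50–11:40.
20:00–21:20 is disjoint → start new block.
21:00–21:10 overlaps/touches 20:00–21:20 → extend to 20:00–21:20.

03:40–07:50, 09:30–10:30, 10:50–11:40, 20:00–21:20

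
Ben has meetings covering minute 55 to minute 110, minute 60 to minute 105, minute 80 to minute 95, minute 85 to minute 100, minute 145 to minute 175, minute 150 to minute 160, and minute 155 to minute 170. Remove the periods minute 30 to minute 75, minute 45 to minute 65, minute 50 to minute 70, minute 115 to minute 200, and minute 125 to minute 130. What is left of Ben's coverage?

minute 75 to minute 110

First set merges to minute 55 to minute 110, minute 145 to minute 175.
Second set merges to minute 30 to minute 75, minute 115 to minute 200.
minute 55 to minute 110 with B removed leaves minute 75 to minute 110.
minute 145 to minute 175 lies entirely inside B → drops out.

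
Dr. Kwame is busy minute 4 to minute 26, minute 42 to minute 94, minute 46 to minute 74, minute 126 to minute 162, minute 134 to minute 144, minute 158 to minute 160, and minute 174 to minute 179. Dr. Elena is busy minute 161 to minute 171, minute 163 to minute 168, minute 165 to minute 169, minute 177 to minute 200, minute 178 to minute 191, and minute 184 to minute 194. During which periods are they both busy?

First set merges to minute 4 to minute 26, minute 42 to minute 94, minute 126 to minute 162, minute 174 to minute 179.
Second set merges to minute 161 to minute 171, minute 177 to minute 200.
minute 4 to minute 26 meets no B interval.
minute 42 to minute 94 meets no B interval.
minute 126 to minute 162 ∩ B → minute 161 to minute 162.
minute 174 to minute 179 ∩ B → minute 177 to minute 179.

minute 161 to minute 162, minute 177 to minute 179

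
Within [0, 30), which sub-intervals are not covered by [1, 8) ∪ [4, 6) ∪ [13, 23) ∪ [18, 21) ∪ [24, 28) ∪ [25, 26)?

The merged coverage is [1, 8), [13, 23), [24, 28).
Uncovered inside [0, 30): [0, 1), [8, 13), [23, 24), [28, 30).

[0, 1) ∪ [8, 13) ∪ [23, 24) ∪ [28, 30)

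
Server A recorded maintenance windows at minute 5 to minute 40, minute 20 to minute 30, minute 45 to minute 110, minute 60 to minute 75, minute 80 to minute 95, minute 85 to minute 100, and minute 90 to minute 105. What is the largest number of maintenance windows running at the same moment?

4

Sweep endpoints in order; track running count of active intervals.
Peak of 4 reached at minute 90.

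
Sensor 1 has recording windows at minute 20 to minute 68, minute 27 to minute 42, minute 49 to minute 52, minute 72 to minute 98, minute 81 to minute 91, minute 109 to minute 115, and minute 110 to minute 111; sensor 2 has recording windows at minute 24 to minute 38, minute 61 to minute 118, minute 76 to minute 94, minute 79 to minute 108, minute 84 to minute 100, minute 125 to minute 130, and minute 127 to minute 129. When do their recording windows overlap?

Merge the first list: minute 20 to minute 68, minute 72 to minute 98, minute 109 to minute 115.
Merge the second list: minute 24 to minute 38, minute 61 to minute 118, minute 125 to minute 130.
minute 20 to minute 68 ∩ B → minute 24 to minute 38, minute 61 to minute 68.
minute 72 to minute 98 ∩ B → minute 72 to minute 98.
minute 109 to minute 115 ∩ B → minute 109 to minute 115.

minute 24 to minute 38, minute 61 to minute 68, minute 72 to minute 98, minute 109 to minute 115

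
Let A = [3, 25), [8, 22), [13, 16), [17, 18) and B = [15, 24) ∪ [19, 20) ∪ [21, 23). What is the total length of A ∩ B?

A, merged: [3, 25).
B, merged: [15, 24).
A ∩ B = [15, 24).
Total: 9.

9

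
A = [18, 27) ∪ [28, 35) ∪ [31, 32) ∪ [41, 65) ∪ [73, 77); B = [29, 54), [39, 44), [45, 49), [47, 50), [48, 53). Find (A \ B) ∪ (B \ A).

A, merged: [18, 27), [28, 35), [41, 65), [73, 77).
B, merged: [29, 54).
Only in the first: [18, 27), [28, 29), [54, 65), [73, 77).
Only in the second: [35, 41).
Together these are the periods covered by exactly one.

[18, 27) ∪ [28, 29) ∪ [35, 41) ∪ [54, 65) ∪ [73, 77)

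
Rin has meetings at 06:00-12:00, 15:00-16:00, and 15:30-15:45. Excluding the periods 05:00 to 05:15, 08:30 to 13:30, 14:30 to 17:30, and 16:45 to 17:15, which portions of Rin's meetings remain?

06:00-08:30

Merge the first list: 06:00-12:00, 15:00-16:00.
Merge the second list: 05:00-05:15, 08:30-13:30, 14:30-17:30.
06:00-12:00 \ B = 06:00-08:30.
15:00-16:00: entirely removed.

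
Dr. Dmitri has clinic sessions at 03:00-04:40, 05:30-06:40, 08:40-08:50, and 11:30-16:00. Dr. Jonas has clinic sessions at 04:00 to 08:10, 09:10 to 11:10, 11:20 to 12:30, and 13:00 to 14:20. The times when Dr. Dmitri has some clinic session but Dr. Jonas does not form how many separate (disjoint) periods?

A \ B = 03:00–04:00, 08:40–08:50, 12:30–13:00, 14:20–16:00.
That is 4 disjoint pieces.

4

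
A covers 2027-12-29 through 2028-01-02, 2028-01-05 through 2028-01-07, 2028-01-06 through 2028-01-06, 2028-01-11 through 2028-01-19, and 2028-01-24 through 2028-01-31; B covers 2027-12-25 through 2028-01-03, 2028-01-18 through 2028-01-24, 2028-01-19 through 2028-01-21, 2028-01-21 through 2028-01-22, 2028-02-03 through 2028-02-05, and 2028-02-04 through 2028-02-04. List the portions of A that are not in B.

2028-01-05 through 2028-01-07, 2028-01-11 through 2028-01-17, 2028-01-25 through 2028-01-31

A, merged: 2027-12-29 through 2028-01-02, 2028-01-05 through 2028-01-07, 2028-01-11 through 2028-01-19, 2028-01-24 through 2028-01-31.
B, merged: 2027-12-25 through 2028-01-03, 2028-01-18 through 2028-01-24, 2028-02-03 through 2028-02-05.
2027-12-29 through 2028-01-02: fully covered by B → removed.
2028-01-05 through 2028-01-07: no B overlap → unchanged.
2028-01-11 through 2028-01-19 minus B → 2028-01-11 through 2028-01-17.
2028-01-24 through 2028-01-31 minus B → 2028-01-25 through 2028-01-31.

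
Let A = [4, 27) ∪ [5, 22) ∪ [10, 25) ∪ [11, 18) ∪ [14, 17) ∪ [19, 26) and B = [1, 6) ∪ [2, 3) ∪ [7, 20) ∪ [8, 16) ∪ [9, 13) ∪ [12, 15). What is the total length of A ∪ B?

First set merges to [4, 27).
Second set merges to [1, 6), [7, 20).
A ∪ B = [1, 27).
Total: 26.

26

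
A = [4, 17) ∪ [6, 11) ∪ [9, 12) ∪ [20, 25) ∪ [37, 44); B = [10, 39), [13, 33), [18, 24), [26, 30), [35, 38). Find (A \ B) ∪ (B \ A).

[4, 10) ∪ [17, 20) ∪ [25, 37) ∪ [39, 44)

A, merged: [4, 17), [20, 25), [37, 44).
B, merged: [10, 39).
A but not B: [4, 10), [39, 44).
B but not A: [17, 20), [25, 37).
Combining gives A △ B.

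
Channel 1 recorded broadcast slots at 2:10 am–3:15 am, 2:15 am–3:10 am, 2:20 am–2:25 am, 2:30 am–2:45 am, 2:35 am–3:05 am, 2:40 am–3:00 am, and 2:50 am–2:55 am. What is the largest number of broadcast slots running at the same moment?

Walk the sorted start/end points keeping a running depth.
The depth first hits 5 at 2:40 am.

5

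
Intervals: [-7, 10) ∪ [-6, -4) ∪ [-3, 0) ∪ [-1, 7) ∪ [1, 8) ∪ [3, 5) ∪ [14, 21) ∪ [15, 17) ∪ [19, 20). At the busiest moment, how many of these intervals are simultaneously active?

4

Walk the sorted start/end points keeping a running depth.
The depth first hits 4 at 3.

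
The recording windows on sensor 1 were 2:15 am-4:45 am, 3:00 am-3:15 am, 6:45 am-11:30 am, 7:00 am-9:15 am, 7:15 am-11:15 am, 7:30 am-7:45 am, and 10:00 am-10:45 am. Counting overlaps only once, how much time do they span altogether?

7 h 15 min

Merged: 2:15 am-4:45 am, 6:45 am-11:30 am.
Lengths: 2 h 30 min + 4 h 45 min = 7 h 15 min.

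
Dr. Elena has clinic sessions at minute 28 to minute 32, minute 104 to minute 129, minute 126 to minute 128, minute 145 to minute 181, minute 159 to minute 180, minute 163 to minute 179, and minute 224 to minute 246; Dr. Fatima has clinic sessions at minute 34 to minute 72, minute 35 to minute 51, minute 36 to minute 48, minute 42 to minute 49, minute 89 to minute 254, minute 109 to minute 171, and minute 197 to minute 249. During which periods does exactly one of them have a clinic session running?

minute 28 to minute 32, minute 34 to minute 72, minute 89 to minute 104, minute 129 to minute 145, minute 181 to minute 224, minute 246 to minute 254

Merge the first list: minute 28 to minute 32, minute 104 to minute 129, minute 145 to minute 181, minute 224 to minute 246.
Merge the second list: minute 34 to minute 72, minute 89 to minute 254.
A but not B: minute 28 to minute 32.
B but not A: minute 34 to minute 72, minute 89 to minute 104, minute 129 to minute 145, minute 181 to minute 224, minute 246 to minute 254.
Combining gives A △ B.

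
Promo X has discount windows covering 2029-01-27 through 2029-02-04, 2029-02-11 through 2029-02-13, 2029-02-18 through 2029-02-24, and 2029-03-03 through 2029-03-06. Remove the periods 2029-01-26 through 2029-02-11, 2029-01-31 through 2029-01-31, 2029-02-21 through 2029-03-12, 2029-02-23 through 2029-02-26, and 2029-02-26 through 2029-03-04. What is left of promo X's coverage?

2029-02-12 through 2029-02-13, 2029-02-18 through 2029-02-20

B, merged: 2029-01-26 through 2029-02-11, 2029-02-21 through 2029-03-12.
2029-01-27 through 2029-02-04: entirely removed.
2029-02-11 through 2029-02-13 \ B = 2029-02-12 through 2029-02-13.
2029-02-18 through 2029-02-24 \ B = 2029-02-18 through 2029-02-20.
2029-03-03 through 2029-03-06: entirely removed.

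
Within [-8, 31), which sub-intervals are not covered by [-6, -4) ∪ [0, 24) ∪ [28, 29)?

Covered (merged): [-6, -4), [0, 24), [28, 29).
Complement within [-8, 31): [-8, -6), [-4, 0), [24, 28), [29, 31).

[-8, -6) ∪ [-4, 0) ∪ [24, 28) ∪ [29, 31)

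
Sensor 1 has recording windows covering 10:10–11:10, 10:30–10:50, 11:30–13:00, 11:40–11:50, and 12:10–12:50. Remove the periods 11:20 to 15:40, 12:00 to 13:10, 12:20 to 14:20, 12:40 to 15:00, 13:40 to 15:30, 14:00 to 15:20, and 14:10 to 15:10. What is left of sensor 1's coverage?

Merge the first list: 10:10–11:10, 11:30–13:00.
Merge the second list: 11:20–15:40.
10:10–11:10 is untouched.
11:30–13:00 lies entirely inside B → drops out.

10:10–11:10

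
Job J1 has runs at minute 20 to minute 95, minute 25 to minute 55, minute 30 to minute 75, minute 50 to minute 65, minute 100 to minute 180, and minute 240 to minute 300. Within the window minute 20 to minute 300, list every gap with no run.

The merged coverage is minute 20 to minute 95, minute 100 to minute 180, minute 240 to minute 300.
Gaps within minute 20 to minute 300: minute 95 to minute 100, minute 180 to minute 240.

minute 95 to minute 100, minute 180 to minute 240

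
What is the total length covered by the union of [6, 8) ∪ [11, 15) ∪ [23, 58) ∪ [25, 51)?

Merged: [6, 8), [11, 15), [23, 58).
Lengths: 2 + 4 + 35 = 41.

41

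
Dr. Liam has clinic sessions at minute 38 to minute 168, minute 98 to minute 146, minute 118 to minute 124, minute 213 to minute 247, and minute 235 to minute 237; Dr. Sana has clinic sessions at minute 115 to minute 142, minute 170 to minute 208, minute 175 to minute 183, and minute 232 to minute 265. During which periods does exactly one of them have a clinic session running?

minute 38 to minute 115, minute 142 to minute 168, minute 170 to minute 208, minute 213 to minute 232, minute 247 to minute 265

A, merged: minute 38 to minute 168, minute 213 to minute 247.
B, merged: minute 115 to minute 142, minute 170 to minute 208, minute 232 to minute 265.
Only in the first: minute 38 to minute 115, minute 142 to minute 168, minute 213 to minute 232.
Only in the second: minute 170 to minute 208, minute 247 to minute 265.
Together these are the periods covered by exactly one.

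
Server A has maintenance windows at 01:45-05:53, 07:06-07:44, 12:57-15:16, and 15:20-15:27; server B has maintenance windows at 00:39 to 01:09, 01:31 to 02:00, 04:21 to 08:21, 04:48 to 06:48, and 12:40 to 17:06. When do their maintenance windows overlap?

01:45–02:00, 04:21–05:53, 07:06–07:44, 12:57–15:16, 15:20–15:27

Second set merges to 00:39–01:09, 01:31–02:00, 04:21–08:21, 12:40–17:06.
01:45–05:53 overlaps B on 01:45–02:00, 04:21–05:53.
07:06–07:44 overlaps B on 07:06–07:44.
12:57–15:16 overlaps B on 12:57–15:16.
15:20–15:27 overlaps B on 15:20–15:27.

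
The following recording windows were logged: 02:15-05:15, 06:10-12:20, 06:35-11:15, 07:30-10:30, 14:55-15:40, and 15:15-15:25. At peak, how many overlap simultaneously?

Walk the sorted start/end points keeping a running depth.
The depth first hits 3 at 07:30.

3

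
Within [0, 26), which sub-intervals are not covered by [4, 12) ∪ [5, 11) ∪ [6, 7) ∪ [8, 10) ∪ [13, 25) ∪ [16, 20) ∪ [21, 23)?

Covered (merged): [4, 12), [13, 25).
Gaps within [0, 26): [0, 4), [12, 13), [25, 26).

[0, 4) ∪ [12, 13) ∪ [25, 26)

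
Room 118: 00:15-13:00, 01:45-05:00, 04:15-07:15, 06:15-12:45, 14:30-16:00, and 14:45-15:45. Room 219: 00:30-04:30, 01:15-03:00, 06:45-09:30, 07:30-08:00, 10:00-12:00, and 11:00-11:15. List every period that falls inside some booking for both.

First set merges to 00:15–13:00, 14:30–16:00.
Second set merges to 00:30–04:30, 06:45–09:30, 10:00–12:00.
00:15–13:00 overlaps B on 00:30–04:30, 06:45–09:30, 10:00–12:00.
14:30–16:00 falls entirely outside B.

00:30–04:30, 06:45–09:30, 10:00–12:00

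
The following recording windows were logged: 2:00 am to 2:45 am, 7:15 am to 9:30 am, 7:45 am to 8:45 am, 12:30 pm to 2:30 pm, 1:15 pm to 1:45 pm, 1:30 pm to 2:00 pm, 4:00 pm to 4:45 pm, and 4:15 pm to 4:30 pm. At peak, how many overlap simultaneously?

3

Walk the sorted start/end points keeping a running depth.
The depth first hits 3 at 1:30 pm.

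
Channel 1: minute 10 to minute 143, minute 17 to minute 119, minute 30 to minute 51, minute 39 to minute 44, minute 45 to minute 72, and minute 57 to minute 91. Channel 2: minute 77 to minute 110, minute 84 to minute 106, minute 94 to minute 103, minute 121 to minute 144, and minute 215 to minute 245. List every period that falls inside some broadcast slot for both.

minute 77 to minute 110, minute 121 to minute 143

Merge the first list: minute 10 to minute 143.
Merge the second list: minute 77 to minute 110, minute 121 to minute 144, minute 215 to minute 245.
minute 10 to minute 143 meets the second set on minute 77 to minute 110, minute 121 to minute 143.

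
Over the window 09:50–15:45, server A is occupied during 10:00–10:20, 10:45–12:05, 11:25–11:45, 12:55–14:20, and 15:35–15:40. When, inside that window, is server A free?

09:50–10:00, 10:20–10:45, 12:05–12:55, 14:20–15:35, 15:40–15:45

Covered (merged): 10:00–10:20, 10:45–12:05, 12:55–14:20, 15:35–15:40.
Complement within 09:50–15:45: 09:50–10:00, 10:20–10:45, 12:05–12:55, 14:20–15:35, 15:40–15:45.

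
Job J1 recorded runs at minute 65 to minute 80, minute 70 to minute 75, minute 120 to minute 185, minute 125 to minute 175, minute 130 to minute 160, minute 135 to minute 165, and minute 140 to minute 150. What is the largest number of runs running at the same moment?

At minute 140, 5 of the intervals are simultaneously active.
No point has more.

5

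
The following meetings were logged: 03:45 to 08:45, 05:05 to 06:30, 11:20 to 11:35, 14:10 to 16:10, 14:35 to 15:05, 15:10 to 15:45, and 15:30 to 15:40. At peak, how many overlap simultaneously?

3

Walk the sorted start/end points keeping a running depth.
The depth first hits 3 at 15:30.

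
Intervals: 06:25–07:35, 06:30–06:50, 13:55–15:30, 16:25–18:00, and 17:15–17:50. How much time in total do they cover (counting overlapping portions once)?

Merged: 06:25–07:35, 13:55–15:30, 16:25–18:00.
Lengths: 1 h 10 min + 1 h 35 min + 1 h 35 min = 4 h 20 min.

4 h 20 min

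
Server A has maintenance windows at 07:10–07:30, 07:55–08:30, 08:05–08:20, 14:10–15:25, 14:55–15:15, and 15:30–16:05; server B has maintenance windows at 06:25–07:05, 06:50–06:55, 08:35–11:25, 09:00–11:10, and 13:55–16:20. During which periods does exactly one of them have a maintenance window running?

First set merges to 07:10–07:30, 07:55–08:30, 14:10–15:25, 15:30–16:05.
Second set merges to 06:25–07:05, 08:35–11:25, 13:55–16:20.
Only in the first: 07:10–07:30, 07:55–08:30.
Only in the second: 06:25–07:05, 08:35–11:25, 13:55–14:10, 15:25–15:30, 16:05–16:20.
Together these are the periods covered by exactly one.

06:25–07:05, 07:10–07:30, 07:55–08:30, 08:35–11:25, 13:55–14:10, 15:25–15:30, 16:05–16:20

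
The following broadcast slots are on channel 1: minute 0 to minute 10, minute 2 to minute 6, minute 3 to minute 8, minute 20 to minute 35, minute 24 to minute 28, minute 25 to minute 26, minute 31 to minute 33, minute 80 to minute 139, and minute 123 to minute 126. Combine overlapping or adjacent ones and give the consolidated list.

minute 2 to minute 6 overlaps/touches minute 0 to minute 10 → extend to minute 0 to minute 10.
minute 3 to minute 8 overlaps/touches minute 0 to minute 10 → extend to minute 0 to minute 10.
minute 20 to minute 35 is disjoint → start new block.
minute 24 to minute 28 overlaps/touches minute 20 to minute 35 → extend to minute 20 to minute 35.
minute 25 to minute 26 overlaps/touches minute 20 to minute 35 → extend to minute 20 to minute 35.
minute 31 to minute 33 overlaps/touches minute 20 to minute 35 → extend to minute 20 to minute 35.
minute 80 to minute 139 is disjoint → start new block.
minute 123 to minute 126 overlaps/touches minute 80 to minute 139 → extend to minute 80 to minute 139.

minute 0 to minute 10, minute 20 to minute 35, minute 80 to minute 139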